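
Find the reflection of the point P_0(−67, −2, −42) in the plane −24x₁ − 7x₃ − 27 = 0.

With n = (−24, 0, −7), the signed offset is (n·P_0 − 27)/|n|² = 1875/625 = 3.
P_0' = P_0 − 2t·n = (−67, −2, −42) − 6·(−24, 0, −7) = (77, −2, 0).

(77, -2, 0)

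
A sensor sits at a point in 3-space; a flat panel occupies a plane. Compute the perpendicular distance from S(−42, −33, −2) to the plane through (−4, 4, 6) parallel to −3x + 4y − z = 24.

√26

Parallel planes share the normal n = (−3, 4, −1); since (−4, 4, 6) lies on the plane, its equation is −3x + 4y − z = 22.
d = |(-3)·(-42) + 4·(-33) + (-1)·(-2) − 22| / √(9 + 16 + 1) = |-26| / √26 = √26.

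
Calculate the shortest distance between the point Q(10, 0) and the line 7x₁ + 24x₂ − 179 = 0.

The normal to the line is n = (7, 24) with |n| = 25.
|n·Q − 179| = |70 − 179| = 109, so the distance is 109/25.

109/25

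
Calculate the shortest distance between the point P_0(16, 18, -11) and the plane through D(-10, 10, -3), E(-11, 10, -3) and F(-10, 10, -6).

DE = (-1, 0, 0) and DF = (0, 0, -3), so a normal is n = DE × DF = (0, -3, 0).
Then n·(16, 18, -11) - (-30) = -24.
|n| = √(0 + 9 + 0) = 3, so the distance is |-24|/3 = 8.

8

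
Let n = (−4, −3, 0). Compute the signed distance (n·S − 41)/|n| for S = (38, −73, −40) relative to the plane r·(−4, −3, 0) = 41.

n·S − 41 = 26.
|n| = 5, so the signed distance is 26/5.

26/5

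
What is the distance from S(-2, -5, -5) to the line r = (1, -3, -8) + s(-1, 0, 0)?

√13

Direction vector d = (-1, 0, 0).
AP = (-3, -2, 3), and AP × d = (0, -3, -2).
|AP × d|² = 13 and |d|² = 1, so the distance is √13.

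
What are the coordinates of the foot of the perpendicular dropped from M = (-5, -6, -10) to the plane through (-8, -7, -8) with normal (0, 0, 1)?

n = (0, 0, 1), |n|² = 1, and n·M − (-8) = -2.
t = -2/1 = -2, so the foot is M − t·n = (-5, -6, -10) − (-2)·(0, 0, 1) = (-5, -6, -8).

(-5, -6, -8)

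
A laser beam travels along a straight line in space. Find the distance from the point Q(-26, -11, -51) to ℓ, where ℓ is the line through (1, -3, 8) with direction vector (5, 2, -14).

Direction vector d = (5, 2, -14).
AP = (-27, -8, -59); AP·d = 675, |AP|² = 4274, |d|² = 225.
distance² = |AP|² − (AP·d)²/|d|² = 4274 − 455625/225 = 2249, so the distance is √2249.

√2249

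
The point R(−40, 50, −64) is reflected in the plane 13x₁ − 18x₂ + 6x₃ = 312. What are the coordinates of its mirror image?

(64, -94, -16)

With n = (13, −18, 6), the signed offset is (n·R − 312)/|n|² = -2116/529 = -4.
R' = R − 2t·n = (−40, 50, −64) − (-8)·(13, −18, 6) = (64, −94, −16).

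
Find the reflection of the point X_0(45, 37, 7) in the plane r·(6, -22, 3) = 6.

(57, -7, 13)

n = (6, -22, 3), |n|² = 529, n·X_0 − 6 = -529, so t = -529/529 = -1.
Foot F = X_0 − (-1)·n = (51, 15, 10); the reflection is 2F − X_0 = (57, -7, 13).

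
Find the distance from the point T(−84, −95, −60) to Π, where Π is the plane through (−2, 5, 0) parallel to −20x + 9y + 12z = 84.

4/5

Parallel planes share the normal n = (−20, 9, 12); since (−2, 5, 0) lies on the plane, its equation is −20x + 9y + 12z = 85.
n = (−20, 9, 12); n·P − 85 = 20; |n| = 25; distance = 20/25 = 4/5.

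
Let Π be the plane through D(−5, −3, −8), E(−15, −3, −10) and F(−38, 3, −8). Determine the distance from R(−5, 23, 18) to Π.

26/15

DE = (−10, 0, −2) and DF = (−33, 6, 0), so a normal is n = DE × DF = (12, 66, −60).
n = (12, 66, −60); n·P − 222 = 156; |n| = 90; distance = 156/90 = 26/15.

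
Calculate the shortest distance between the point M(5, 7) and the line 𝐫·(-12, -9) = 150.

The normal to the line is n = (-12, -9) with |n| = 15.
|n·M − 150| = |-123 − 150| = 273, so the distance is 273/15 = 91/5.

91/5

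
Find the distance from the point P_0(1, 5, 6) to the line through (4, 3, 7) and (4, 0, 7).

A direction vector is d = (0, -3, 0).
AP = (-3, 2, -1); AP·d = -6, |AP|² = 14, |d|² = 9.
distance² = |AP|² − (AP·d)²/|d|² = 14 − 36/9 = 10, so the distance is √10.

√10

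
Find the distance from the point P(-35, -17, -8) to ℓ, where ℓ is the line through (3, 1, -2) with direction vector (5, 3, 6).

6√19

Direction vector d = (5, 3, 6).
AP = (-38, -18, -6), and AP × d = (-90, 198, -24).
|AP × d|² = 47880 and |d|² = 70, so the distance is √(47880/70) = √684 = 6√19.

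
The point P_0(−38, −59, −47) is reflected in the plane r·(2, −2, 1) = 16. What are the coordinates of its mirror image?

n = (2, −2, 1), |n|² = 9, n·P_0 − 16 = -21, so t = -21/9 = -7/3.
Foot F = P_0 − (-7/3)·n = (−100/3, −191/3, −134/3); the reflection is 2F − P_0 = (−86/3, −205/3, −127/3).

(-86/3, -205/3, -127/3)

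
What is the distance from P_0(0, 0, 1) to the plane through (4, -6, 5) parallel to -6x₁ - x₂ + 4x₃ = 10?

Parallel planes share the normal n = (-6, -1, 4); since (4, -6, 5) lies on the plane, its equation is -6x₁ - x₂ + 4x₃ = 2.
n = (-6, -1, 4); n·P − 2 = 2; |n| = √53; distance = 2/√53 = 2√53/53.

2√53/53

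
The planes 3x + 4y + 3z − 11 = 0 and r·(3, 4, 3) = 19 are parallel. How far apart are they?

8/√34

Both planes have normal n = (3, 4, 3), |n| = √34. Any point on the first plane is at distance |19 − 11|/|n| = 8/√34 = 4√34/17 from the second.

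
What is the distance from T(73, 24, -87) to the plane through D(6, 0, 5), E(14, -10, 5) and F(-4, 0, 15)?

29/√66

DE = (8, -10, 0) and DF = (-10, 0, 10), so a normal is n = DE × DF = (-100, -80, -100).
Then n·(73, 24, -87) - (-1100) = 580.
|n| = √(10000 + 6400 + 10000) = 20√66, so the distance is |580|/(20√66) = 29√66/66.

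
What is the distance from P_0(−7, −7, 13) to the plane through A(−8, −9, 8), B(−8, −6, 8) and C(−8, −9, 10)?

AB = (0, 3, 0) and AC = (0, 0, 2), so a normal is n = AB × AC = (6, 0, 0).
n = (6, 0, 0); n·P − (-48) = 6; |n| = 6; distance = 6/6 = 1.

1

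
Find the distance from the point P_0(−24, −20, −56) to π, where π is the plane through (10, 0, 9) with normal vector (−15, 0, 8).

10/17

The plane has equation n·(r − (10, 0, 9)) = 0, i.e. n·r = -78.
Then n·(−24, −20, −56) − (−78) = −10.
|n| = √(225 + 0 + 64) = 17, so the distance is |-10|/17 = 10/17.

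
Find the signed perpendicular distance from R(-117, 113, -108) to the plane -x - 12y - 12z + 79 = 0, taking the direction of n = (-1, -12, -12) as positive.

n·R − (-79) = 136.
|n| = 17, so the signed distance is 136/17 = 8.

8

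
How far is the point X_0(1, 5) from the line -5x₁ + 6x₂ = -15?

d = |(-5)·1 + 6·5 − (-15)| / √(25 + 36) = |40|/√61 = 40/√61.

40/√61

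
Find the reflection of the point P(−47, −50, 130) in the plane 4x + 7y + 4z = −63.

With n = (4, 7, 4), the signed offset is (n·P − (-63))/|n|² = 45/81 = 5/9.
P' = P − 2t·n = (−47, −50, 130) − (10/9)·(4, 7, 4) = (−463/9, −520/9, 1130/9).

(-463/9, -520/9, 1130/9)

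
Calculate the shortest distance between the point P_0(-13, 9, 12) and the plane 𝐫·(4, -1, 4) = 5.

Normal vector n = (4, -1, 4), and n·(-13, 9, 12) - 5 = -18.
|n| = √(16 + 1 + 16) = √33, so the distance is |-18|/√33 = 6√33/11.

6√33/11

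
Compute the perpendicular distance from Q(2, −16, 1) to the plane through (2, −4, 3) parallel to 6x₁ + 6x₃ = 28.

Parallel planes share the normal n = (6, 0, 6); since (2, −4, 3) lies on the plane, its equation is 6x₁ + 6x₃ = 30.
Then n·(2, −16, 1) − 30 = −12.
|n| = √(36 + 0 + 36) = 6√2, so the distance is |-12|/(6√2) = √2.

√2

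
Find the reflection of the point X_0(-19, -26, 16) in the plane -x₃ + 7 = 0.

With n = (0, 0, -1), the signed offset is (n·X_0 − (-7))/|n|² = -9/1 = -9.
X_0' = X_0 − 2t·n = (-19, -26, 16) − (-18)·(0, 0, -1) = (-19, -26, -2).

(-19, -26, -2)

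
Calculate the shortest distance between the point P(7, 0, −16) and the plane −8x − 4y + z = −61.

d = |(-8)·7 + (-4)·0 + 1·(-16) − (-61)| / √(64 + 16 + 1) = |-11| / 9 = 11/9.

11/9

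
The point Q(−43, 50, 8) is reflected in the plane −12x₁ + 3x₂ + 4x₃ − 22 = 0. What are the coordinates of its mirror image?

(53, 26, -24)

n = (−12, 3, 4), |n|² = 169, n·Q − 22 = 676, so t = 676/169 = 4.
Foot F = Q − 4·n = (5, 38, −8); the reflection is 2F − Q = (53, 26, −24).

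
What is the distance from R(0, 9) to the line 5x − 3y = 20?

47√34/34

The normal to the line is n = (5, −3) with |n| = √34.
|n·R − 20| = |-27 − 20| = 47, so the distance is 47/√34.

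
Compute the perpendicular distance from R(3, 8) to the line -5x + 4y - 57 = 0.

40√41/41

The normal to the line is n = (-5, 4) with |n| = √41.
|n·R − 57| = |17 − 57| = 40, so the distance is 40/√41 = 40√41/41.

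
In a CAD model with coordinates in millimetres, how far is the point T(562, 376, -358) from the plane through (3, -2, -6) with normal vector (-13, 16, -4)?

The plane has equation n·(r − (3, -2, -6)) = 0, i.e. n·r = -47.
d = |(-13)·562 + 16·376 + (-4)·(-358) − (-47)| / √(169 + 256 + 16) = |189| / 21 = 9.

9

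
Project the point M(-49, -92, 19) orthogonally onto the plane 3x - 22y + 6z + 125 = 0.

(-61, -4, -5)

The perpendicular from M has direction n = (3, -22, 6): r = (-49, -92, 19) + t(3, -22, 6).
Substitute into the plane: n·(M + tn) = -125 gives 1991 + 529t = -125, so t = -4.
Foot = (-49, -92, 19) + (-4)·(3, -22, 6) = (-61, -4, -5).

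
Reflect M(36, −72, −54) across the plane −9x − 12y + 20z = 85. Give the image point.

n = (−9, −12, 20), |n|² = 625, n·M − 85 = -625, so t = -625/625 = -1.
Foot F = M − (-1)·n = (27, −84, −34); the reflection is 2F − M = (18, −96, −14).

(18, -96, -14)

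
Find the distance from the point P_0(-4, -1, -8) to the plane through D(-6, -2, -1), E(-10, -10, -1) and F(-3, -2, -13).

DE = (-4, -8, 0) and DF = (3, 0, -12), so a normal is n = DE × DF = (96, -48, 24).
Then n·(-4, -1, -8) - (-504) = -24.
|n| = √(9216 + 2304 + 576) = 24√21, so the distance is |-24|/(24√21) = √21/21.

√21/21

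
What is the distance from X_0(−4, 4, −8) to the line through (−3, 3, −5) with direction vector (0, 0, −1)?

Direction vector d = (0, 0, −1).
AP = (−1, 1, −3); AP·d = 3, |AP|² = 11, |d|² = 1.
distance² = |AP|² − (AP·d)²/|d|² = 11 − 9/1 = 2, so the distance is √2.

√2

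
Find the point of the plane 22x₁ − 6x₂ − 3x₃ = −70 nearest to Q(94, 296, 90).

(2074/23, 6832/23, 2082/23)

The perpendicular from Q has direction n = (22, −6, −3): r = (94, 296, 90) + t(22, −6, −3).
Substitute into the plane: n·(Q + tn) = -70 gives 22 + 529t = -70, so t = -4/23.
Foot = (94, 296, 90) + (-4/23)·(22, −6, −3) = (2074/23, 6832/23, 2082/23).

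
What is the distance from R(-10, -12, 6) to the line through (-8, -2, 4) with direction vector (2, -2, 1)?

6√2

Direction vector d = (2, -2, 1).
AP = (-2, -10, 2), and AP × d = (-6, 6, 24).
|AP × d|² = 648 and |d|² = 9, so the distance is √(648/9) = √72 = 6√2.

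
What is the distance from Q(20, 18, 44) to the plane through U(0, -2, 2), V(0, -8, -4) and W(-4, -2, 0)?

UV = (0, -6, -6) and UW = (-4, 0, -2), so a normal is n = UV × UW = (12, 24, -24).
Then n·(20, 18, 44) - (-96) = -288.
|n| = √(144 + 576 + 576) = 36, so the distance is |-288|/36 = 8.

8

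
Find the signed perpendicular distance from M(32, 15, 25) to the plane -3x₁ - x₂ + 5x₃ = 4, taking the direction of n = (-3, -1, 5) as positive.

n·M − 4 = 10.
|n| = √35, so the signed distance is 2√35/7.

2√35/7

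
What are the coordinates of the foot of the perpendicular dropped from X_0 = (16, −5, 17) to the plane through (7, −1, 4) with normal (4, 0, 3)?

n = (4, 0, 3), |n|² = 25, and n·X_0 − 40 = 75.
t = 75/25 = 3, so the foot is X_0 − t·n = (16, −5, 17) − 3·(4, 0, 3) = (4, −5, 8).

(4, -5, 8)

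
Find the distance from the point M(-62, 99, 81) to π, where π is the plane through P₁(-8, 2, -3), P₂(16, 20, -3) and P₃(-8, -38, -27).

6/5

P₁P₂ = (24, 18, 0) and P₁P₃ = (0, -40, -24), so a normal is n = P₁P₂ × P₁P₃ = (-432, 576, -960).
d = |(-432)·(-62) + 576·99 + (-960)·81 − 7488| / √(186624 + 331776 + 921600) = |-1440| / 1200 = 6/5.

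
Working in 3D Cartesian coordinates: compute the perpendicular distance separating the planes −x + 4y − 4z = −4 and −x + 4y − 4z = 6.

With common normal n = (−1, 4, −4) (|n| = √33), the distance is |(-4) − 6|/|n| = 10/√33.

10√33/33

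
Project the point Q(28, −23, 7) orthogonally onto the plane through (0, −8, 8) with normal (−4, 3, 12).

n = (−4, 3, 12), |n|² = 169, and n·Q − 72 = -169.
t = -169/169 = -1, so the foot is Q − t·n = (28, −23, 7) − (-1)·(−4, 3, 12) = (24, −20, 19).

(24, -20, 19)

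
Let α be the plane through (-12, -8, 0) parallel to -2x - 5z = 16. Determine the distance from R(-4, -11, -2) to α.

6/√29

Parallel planes share the normal n = (-2, 0, -5); since (-12, -8, 0) lies on the plane, its equation is -2x - 5z = 24.
Then n·(-4, -11, -2) - 24 = -6.
|n| = √(4 + 0 + 25) = √29, so the distance is |-6|/√29 = 6/√29.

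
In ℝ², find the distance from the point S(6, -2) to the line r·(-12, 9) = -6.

28/5

d = |(-12)·6 + 9·(-2) − (-6)| / √(144 + 81) = |-84|/15 = 28/5.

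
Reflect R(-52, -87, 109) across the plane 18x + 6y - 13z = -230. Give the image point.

(128, -27, -21)

n = (18, 6, -13), |n|² = 529, n·R − (-230) = -2645, so t = -2645/529 = -5.
Foot F = R − (-5)·n = (38, -57, 44); the reflection is 2F − R = (128, -27, -21).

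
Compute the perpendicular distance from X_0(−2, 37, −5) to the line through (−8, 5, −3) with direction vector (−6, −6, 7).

2√145

Direction vector d = (−6, −6, 7).
AP = (6, 32, −2), and AP × d = (212, −30, 156).
|AP × d|² = 70180 and |d|² = 121, so the distance is √(70180/121) = √580 = 2√145.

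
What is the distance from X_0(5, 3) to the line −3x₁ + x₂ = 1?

The normal to the line is n = (−3, 1) with |n| = √10.
|n·X_0 − 1| = |-12 − 1| = 13, so the distance is 13/√10 = 13√10/10.

13√10/10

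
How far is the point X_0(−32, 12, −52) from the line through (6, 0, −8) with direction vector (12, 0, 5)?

2√205

Direction vector d = (12, 0, 5).
AP = (−38, 12, −44), and AP × d = (60, −338, −144).
|AP × d|² = 138580 and |d|² = 169, so the distance is √(138580/169) = √820 = 2√205.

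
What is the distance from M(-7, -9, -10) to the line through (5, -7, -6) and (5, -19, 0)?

A direction vector is d = (0, -12, 6).
AP = (-12, -2, -4); AP·d = 0, |AP|² = 164, |d|² = 180.
distance² = |AP|² − (AP·d)²/|d|² = 164 − 0/180 = 164, so the distance is 2√41.

2√41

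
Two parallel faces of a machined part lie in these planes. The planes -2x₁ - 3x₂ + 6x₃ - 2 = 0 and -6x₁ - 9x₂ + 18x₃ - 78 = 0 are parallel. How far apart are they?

Divide the second equation by 3 to match normals: -2x₁ - 3x₂ + 6x₃ = 26.
With common normal n = (-2, -3, 6) (|n| = 7), the distance is |2 − 26|/|n| = 24/7.

24/7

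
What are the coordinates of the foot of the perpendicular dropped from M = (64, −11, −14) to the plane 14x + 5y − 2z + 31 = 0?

The perpendicular from M has direction n = (14, 5, −2): r = (64, −11, −14) + t(14, 5, −2).
Substitute into the plane: n·(M + tn) = -31 gives 869 + 225t = -31, so t = -4.
Foot = (64, −11, −14) + (-4)·(14, 5, −2) = (8, −31, −6).

(8, -31, -6)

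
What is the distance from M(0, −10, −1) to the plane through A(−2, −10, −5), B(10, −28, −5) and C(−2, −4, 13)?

10/11

AB = (12, −18, 0) and AC = (0, 6, 18), so a normal is n = AB × AC = (−324, −216, 72).
n = (−324, −216, 72); n·P − 2448 = -360; |n| = 396; distance = 360/396 = 10/11.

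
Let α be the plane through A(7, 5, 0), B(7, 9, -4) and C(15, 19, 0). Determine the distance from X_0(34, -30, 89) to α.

3

AB = (0, 4, -4) and AC = (8, 14, 0), so a normal is n = AB × AC = (56, -32, -32).
Then n·(34, -30, 89) - 232 = -216.
|n| = √(3136 + 1024 + 1024) = 72, so the distance is |-216|/72 = 3.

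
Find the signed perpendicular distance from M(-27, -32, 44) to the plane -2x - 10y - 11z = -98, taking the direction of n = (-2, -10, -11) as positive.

n·M − (-98) = -12.
|n| = 15, so the signed distance is -12/15 = -4/5.

-4/5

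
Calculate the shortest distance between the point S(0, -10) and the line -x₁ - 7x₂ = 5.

13√2/2

d = |(-1)·0 + (-7)·(-10) − 5| / √(1 + 49) = |65|/(5√2) = 13/√2.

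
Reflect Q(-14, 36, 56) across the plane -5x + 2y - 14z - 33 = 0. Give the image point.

With n = (-5, 2, -14), the signed offset is (n·Q − 33)/|n|² = -675/225 = -3.
Q' = Q − 2t·n = (-14, 36, 56) − (-6)·(-5, 2, -14) = (-44, 48, -28).

(-44, 48, -28)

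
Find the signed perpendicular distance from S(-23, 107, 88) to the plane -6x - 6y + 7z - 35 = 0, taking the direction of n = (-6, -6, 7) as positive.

7

n·S − 35 = 77.
|n| = 11, so the signed distance is 77/11 = 7.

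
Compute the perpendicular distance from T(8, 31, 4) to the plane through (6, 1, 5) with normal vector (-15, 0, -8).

The plane has equation n·(r − (6, 1, 5)) = 0, i.e. n·r = -130.
n = (-15, 0, -8); n·P − (-130) = -22; |n| = 17; distance = 22/17.

22/17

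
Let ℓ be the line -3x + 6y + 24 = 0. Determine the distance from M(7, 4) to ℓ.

9√5/5

d = |(-3)·7 + 6·4 − (-24)| / √(9 + 36) = |27|/(3√5) = 9√5/5.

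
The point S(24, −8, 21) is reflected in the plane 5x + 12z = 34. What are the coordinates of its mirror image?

(4, -8, -27)

With n = (5, 0, 12), the signed offset is (n·S − 34)/|n|² = 338/169 = 2.
S' = S − 2t·n = (24, −8, 21) − 4·(5, 0, 12) = (4, −8, −27).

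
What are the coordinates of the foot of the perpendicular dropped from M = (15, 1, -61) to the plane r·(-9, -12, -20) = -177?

n = (-9, -12, -20), |n|² = 625, and n·M − (-177) = 1250.
t = 1250/625 = 2, so the foot is M − t·n = (15, 1, -61) − 2·(-9, -12, -20) = (33, 25, -21).

(33, 25, -21)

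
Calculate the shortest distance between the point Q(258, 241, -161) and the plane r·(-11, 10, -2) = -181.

5

Normal vector n = (-11, 10, -2), and n·(258, 241, -161) - (-181) = 75.
|n| = √(121 + 100 + 4) = 15, so the distance is |75|/15 = 5.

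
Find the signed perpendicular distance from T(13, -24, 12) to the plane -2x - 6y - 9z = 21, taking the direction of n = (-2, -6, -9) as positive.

n·T − 21 = -11.
|n| = 11, so the signed distance is -11/11 = -1.

-1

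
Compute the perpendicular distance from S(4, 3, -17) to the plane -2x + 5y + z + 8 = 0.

√30/15

n = (-2, 5, 1); n·P − (-8) = -2; |n| = √30; distance = 2/√30 = √30/15.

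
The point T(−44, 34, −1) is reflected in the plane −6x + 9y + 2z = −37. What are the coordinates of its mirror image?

n = (−6, 9, 2), |n|² = 121, n·T − (-37) = 605, so t = 605/121 = 5.
Foot F = T − 5·n = (−14, −11, −11); the reflection is 2F − T = (16, −56, −21).

(16, -56, -21)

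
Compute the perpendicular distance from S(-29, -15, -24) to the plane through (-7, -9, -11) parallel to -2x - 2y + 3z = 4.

√17

Parallel planes share the normal n = (-2, -2, 3); since (-7, -9, -11) lies on the plane, its equation is -2x - 2y + 3z = -1.
Then n·(-29, -15, -24) - (-1) = 17.
|n| = √(4 + 4 + 9) = √17, so the distance is |17|/√17 = √17.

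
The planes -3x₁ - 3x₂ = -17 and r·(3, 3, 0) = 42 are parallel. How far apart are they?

25/(3√2)

Divide the second equation by -1 to match normals: -3x₁ - 3x₂ = -42.
With common normal n = (-3, -3, 0) (|n| = 3√2), the distance is |(-17) − (-42)|/|n| = 25/(3√2) = 25√2/6.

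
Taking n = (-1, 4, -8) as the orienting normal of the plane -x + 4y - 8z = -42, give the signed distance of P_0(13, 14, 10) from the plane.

5/9

n·P_0 − (-42) = 5.
|n| = 9, so the signed distance is 5/9.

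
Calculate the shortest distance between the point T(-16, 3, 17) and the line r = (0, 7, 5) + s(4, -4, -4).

Direction vector d = (4, -4, -4).
AP = (-16, -4, 12), and AP × d = (64, -16, 80).
|AP × d|² = 10752 and |d|² = 48, so the distance is √(10752/48) = √224 = 4√14.

4√14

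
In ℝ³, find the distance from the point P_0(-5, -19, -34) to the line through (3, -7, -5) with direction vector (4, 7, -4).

Direction vector d = (4, 7, -4).
AP = (-8, -12, -29); AP·d = 0, |AP|² = 1049, |d|² = 81.
distance² = |AP|² − (AP·d)²/|d|² = 1049 − 0/81 = 1049, so the distance is √1049.

√1049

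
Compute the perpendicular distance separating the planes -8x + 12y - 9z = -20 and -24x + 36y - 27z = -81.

7/17

Divide the second equation by 3 to match normals: -8x + 12y - 9z = -27.
Both planes have normal n = (-8, 12, -9), |n| = 17. Any point on the first plane is at distance |(-27) − (-20)|/|n| = 7/17 from the second.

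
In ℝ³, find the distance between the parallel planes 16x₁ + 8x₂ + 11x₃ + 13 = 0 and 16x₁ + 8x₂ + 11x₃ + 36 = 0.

Both planes have normal n = (16, 8, 11), |n| = 21. Any point on the first plane is at distance |(-36) − (-13)|/|n| = 23/21 from the second.

23/21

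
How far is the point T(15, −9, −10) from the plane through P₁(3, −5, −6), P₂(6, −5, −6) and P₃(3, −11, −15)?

4√13/13

P₁P₂ = (3, 0, 0) and P₁P₃ = (0, −6, −9), so a normal is n = P₁P₂ × P₁P₃ = (0, 27, −18).
Then n·(15, −9, −10) − (−27) = −36.
|n| = √(0 + 729 + 324) = 9√13, so the distance is |-36|/(9√13) = 4/√13.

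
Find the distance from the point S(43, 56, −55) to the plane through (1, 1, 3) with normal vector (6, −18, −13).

The plane has equation n·(r − (1, 1, 3)) = 0, i.e. n·r = -51.
Then n·(43, 56, −55) − (−51) = 16.
|n| = √(36 + 324 + 169) = 23, so the distance is |16|/23 = 16/23.

16/23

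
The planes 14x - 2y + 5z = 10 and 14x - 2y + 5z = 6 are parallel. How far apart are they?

With common normal n = (14, -2, 5) (|n| = 15), the distance is |10 − 6|/|n| = 4/15.

4/15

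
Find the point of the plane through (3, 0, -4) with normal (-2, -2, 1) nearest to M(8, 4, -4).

The perpendicular from M has direction n = (-2, -2, 1): r = (8, 4, -4) + λ(-2, -2, 1).
Substitute into the plane: n·(M + λn) = -10 gives -28 + 9λ = -10, so λ = 2.
Foot = (8, 4, -4) + 2·(-2, -2, 1) = (4, 0, -2).

(4, 0, -2)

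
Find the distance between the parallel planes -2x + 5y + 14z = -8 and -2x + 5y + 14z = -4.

4/15

With common normal n = (-2, 5, 14) (|n| = 15), the distance is |(-8) − (-4)|/|n| = 4/15.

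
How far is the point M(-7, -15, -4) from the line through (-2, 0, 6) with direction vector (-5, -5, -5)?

5√2

Direction vector d = (-5, -5, -5).
AP = (-5, -15, -10), and AP × d = (25, 25, -50).
|AP × d|² = 3750 and |d|² = 75, so the distance is √(3750/75) = √50 = 5√2.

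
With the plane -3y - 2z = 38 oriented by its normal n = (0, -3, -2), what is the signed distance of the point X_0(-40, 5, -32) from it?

11/√13

n·X_0 − 38 = 11.
|n| = √13, so the signed distance is 11/√13.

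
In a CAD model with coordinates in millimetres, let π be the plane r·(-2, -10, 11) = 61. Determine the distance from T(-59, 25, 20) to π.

9/5

n = (-2, -10, 11); n·P − 61 = 27; |n| = 15; distance = 27/15 = 9/5.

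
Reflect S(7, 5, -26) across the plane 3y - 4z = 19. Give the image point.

(7, -19, 6)

n = (0, 3, -4), |n|² = 25, n·S − 19 = 100, so t = 100/25 = 4.
Foot F = S − 4·n = (7, -7, -10); the reflection is 2F − S = (7, -19, 6).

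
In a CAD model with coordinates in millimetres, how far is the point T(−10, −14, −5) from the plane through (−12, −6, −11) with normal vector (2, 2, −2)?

4√3

The plane has equation n·(r − (−12, −6, −11)) = 0, i.e. n·r = -14.
n = (2, 2, −2); n·P − (-14) = -24; |n| = 2√3; distance = 24/(2√3) = 4√3.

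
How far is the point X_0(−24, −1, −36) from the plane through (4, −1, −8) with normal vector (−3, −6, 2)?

The plane has equation n·(r − (4, −1, −8)) = 0, i.e. n·r = -22.
Then n·(−24, −1, −36) − (−22) = 28.
|n| = √(9 + 36 + 4) = 7, so the distance is |28|/7 = 4.

4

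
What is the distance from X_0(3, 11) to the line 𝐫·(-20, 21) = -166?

337/29

The normal to the line is n = (-20, 21) with |n| = 29.
|n·X_0 − (-166)| = |171 − (-166)| = 337, so the distance is 337/29.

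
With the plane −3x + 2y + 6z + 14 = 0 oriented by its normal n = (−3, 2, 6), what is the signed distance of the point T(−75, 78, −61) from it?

29/7

n·T − (-14) = 29.
|n| = 7, so the signed distance is 29/7.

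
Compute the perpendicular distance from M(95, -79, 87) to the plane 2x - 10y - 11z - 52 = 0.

Normal vector n = (2, -10, -11), and n·(95, -79, 87) - 52 = -29.
|n| = √(4 + 100 + 121) = 15, so the distance is |-29|/15 = 29/15.

29/15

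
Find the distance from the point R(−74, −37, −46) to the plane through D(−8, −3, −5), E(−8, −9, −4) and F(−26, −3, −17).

16√53/53

DE = (0, −6, 1) and DF = (−18, 0, −12), so a normal is n = DE × DF = (72, −18, −108).
Then n·(−74, −37, −46) − 18 = 288.
|n| = √(5184 + 324 + 11664) = 18√53, so the distance is |288|/(18√53) = 16√53/53.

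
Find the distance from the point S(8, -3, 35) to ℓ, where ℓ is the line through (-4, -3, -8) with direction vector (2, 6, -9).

Direction vector d = (2, 6, -9).
AP = (12, 0, 43); AP·d = -363, |AP|² = 1993, |d|² = 121.
distance² = |AP|² − (AP·d)²/|d|² = 1993 − 131769/121 = 904, so the distance is 2√226.

2√226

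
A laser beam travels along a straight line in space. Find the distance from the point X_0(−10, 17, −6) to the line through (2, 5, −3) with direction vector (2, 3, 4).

Direction vector d = (2, 3, 4).
AP = (−12, 12, −3); AP·d = 0, |AP|² = 297, |d|² = 29.
distance² = |AP|² − (AP·d)²/|d|² = 297 − 0/29 = 297, so the distance is 3√33.

3√33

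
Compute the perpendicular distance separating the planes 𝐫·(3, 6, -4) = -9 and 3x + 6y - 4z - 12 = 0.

With common normal n = (3, 6, -4) (|n| = √61), the distance is |(-9) − 12|/|n| = 21/√61 = 21√61/61.

21√61/61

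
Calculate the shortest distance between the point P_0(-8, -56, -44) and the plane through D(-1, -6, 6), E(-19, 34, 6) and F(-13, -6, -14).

2/5

DE = (-18, 40, 0) and DF = (-12, 0, -20), so a normal is n = DE × DF = (-800, -360, 480).
d = |(-800)·(-8) + (-360)·(-56) + 480·(-44) − 5840| / √(640000 + 129600 + 230400) = |-400| / 1000 = 2/5.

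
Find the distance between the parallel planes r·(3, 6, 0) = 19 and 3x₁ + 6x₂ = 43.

With common normal n = (3, 6, 0) (|n| = 3√5), the distance is |19 − 43|/|n| = 24/(3√5) = 8√5/5.

8√5/5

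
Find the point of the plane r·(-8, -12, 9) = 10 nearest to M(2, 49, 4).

(-14, 25, 22)

The perpendicular from M has direction n = (-8, -12, 9): r = (2, 49, 4) + t(-8, -12, 9).
Substitute into the plane: n·(M + tn) = 10 gives -568 + 289t = 10, so t = 2.
Foot = (2, 49, 4) + 2·(-8, -12, 9) = (-14, 25, 22).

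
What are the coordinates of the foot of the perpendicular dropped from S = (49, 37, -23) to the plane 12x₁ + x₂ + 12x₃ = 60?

n = (12, 1, 12), |n|² = 289, and n·S − 60 = 289.
t = 289/289 = 1, so the foot is S − t·n = (49, 37, -23) − 1·(12, 1, 12) = (37, 36, -35).

(37, 36, -35)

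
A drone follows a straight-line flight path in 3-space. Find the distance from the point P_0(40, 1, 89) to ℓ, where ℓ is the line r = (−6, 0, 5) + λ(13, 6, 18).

√709

Direction vector d = (13, 6, 18).
AP = (46, 1, 84); AP·d = 2116, |AP|² = 9173, |d|² = 529.
distance² = |AP|² − (AP·d)²/|d|² = 9173 − 4477456/529 = 709, so the distance is √709.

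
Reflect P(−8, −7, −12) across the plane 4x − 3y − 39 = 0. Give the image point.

(8, -19, -12)

n = (4, −3, 0), |n|² = 25, n·P − 39 = -50, so t = -50/25 = -2.
Foot F = P − (-2)·n = (0, −13, −12); the reflection is 2F − P = (8, −19, −12).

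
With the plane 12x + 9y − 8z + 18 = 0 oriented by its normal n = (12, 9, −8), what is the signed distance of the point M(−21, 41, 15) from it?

n·M − (-18) = 15.
|n| = 17, so the signed distance is 15/17.

15/17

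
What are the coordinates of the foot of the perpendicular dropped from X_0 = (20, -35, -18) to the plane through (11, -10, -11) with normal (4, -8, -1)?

(8, -11, -15)

The perpendicular from X_0 has direction n = (4, -8, -1): r = (20, -35, -18) + t(4, -8, -1).
Substitute into the plane: n·(X_0 + tn) = 135 gives 378 + 81t = 135, so t = -3.
Foot = (20, -35, -18) + (-3)·(4, -8, -1) = (8, -11, -15).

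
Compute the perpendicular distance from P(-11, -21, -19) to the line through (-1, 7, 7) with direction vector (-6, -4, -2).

2√166

Direction vector d = (-6, -4, -2).
AP = (-10, -28, -26); AP·d = 224, |AP|² = 1560, |d|² = 56.
distance² = |AP|² − (AP·d)²/|d|² = 1560 − 50176/56 = 664, so the distance is 2√166.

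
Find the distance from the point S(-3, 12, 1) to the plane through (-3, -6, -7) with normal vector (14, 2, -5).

The plane has equation n·(r − (-3, -6, -7)) = 0, i.e. n·r = -19.
Then n·(-3, 12, 1) - (-19) = -4.
|n| = √(196 + 4 + 25) = 15, so the distance is |-4|/15 = 4/15.

4/15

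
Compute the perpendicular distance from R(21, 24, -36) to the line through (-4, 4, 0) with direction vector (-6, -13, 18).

Direction vector d = (-6, -13, 18).
AP = (25, 20, -36), and AP × d = (-108, -234, -205).
|AP × d|² = 108445 and |d|² = 529, so the distance is √(108445/529) = √205.

√205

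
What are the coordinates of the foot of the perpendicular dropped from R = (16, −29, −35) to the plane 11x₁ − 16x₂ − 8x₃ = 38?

The perpendicular from R has direction n = (11, −16, −8): r = (16, −29, −35) + μ(11, −16, −8).
Substitute into the plane: n·(R + μn) = 38 gives 920 + 441μ = 38, so μ = -2.
Foot = (16, −29, −35) + (-2)·(11, −16, −8) = (−6, 3, −19).

(-6, 3, -19)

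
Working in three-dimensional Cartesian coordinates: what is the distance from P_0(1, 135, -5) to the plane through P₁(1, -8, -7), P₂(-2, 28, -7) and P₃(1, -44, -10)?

P₁P₂ = (-3, 36, 0) and P₁P₃ = (0, -36, -3), so a normal is n = P₁P₂ × P₁P₃ = (-108, -9, 108).
Then n·(1, 135, -5) - (-792) = -1071.
|n| = √(11664 + 81 + 11664) = 153, so the distance is |-1071|/153 = 7.

7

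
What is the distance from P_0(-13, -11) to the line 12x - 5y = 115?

216/13

d = |12·(-13) + (-5)·(-11) − 115| / √(144 + 25) = |-216|/13 = 216/13.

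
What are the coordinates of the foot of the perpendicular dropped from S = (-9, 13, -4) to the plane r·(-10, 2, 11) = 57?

(-25/3, 193/15, -71/15)

n = (-10, 2, 11), |n|² = 225, and n·S − 57 = 15.
t = 15/225 = 1/15, so the foot is S − t·n = (-9, 13, -4) − (1/15)·(-10, 2, 11) = (-25/3, 193/15, -71/15).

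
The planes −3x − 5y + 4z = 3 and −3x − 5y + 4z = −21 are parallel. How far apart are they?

Both planes have normal n = (−3, −5, 4), |n| = 5√2. Any point on the first plane is at distance |(-21) − 3|/|n| = 24/(5√2) = 12√2/5 from the second.

12√2/5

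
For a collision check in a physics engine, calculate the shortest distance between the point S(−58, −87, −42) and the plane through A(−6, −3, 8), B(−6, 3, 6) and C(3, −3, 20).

√26

AB = (0, 6, −2) and AC = (9, 0, 12), so a normal is n = AB × AC = (72, −18, −54).
Then n·(−58, −87, −42) − (−810) = 468.
|n| = √(5184 + 324 + 2916) = 18√26, so the distance is |468|/(18√26) = √26.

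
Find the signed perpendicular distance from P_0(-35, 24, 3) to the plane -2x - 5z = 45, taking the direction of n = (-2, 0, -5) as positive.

10/√29

n·P_0 − 45 = 10.
|n| = √29, so the signed distance is 10/√29.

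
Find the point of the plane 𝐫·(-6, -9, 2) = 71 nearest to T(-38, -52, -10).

The perpendicular from T has direction n = (-6, -9, 2): r = (-38, -52, -10) + μ(-6, -9, 2).
Substitute into the plane: n·(T + μn) = 71 gives 676 + 121μ = 71, so μ = -5.
Foot = (-38, -52, -10) + (-5)·(-6, -9, 2) = (-8, -7, -20).

(-8, -7, -20)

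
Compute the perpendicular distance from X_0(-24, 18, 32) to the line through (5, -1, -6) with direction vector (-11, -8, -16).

Direction vector d = (-11, -8, -16).
AP = (-29, 19, 38), and AP × d = (0, -882, 441).
|AP × d|² = 972405 and |d|² = 441, so the distance is √(972405/441) = √2205 = 21√5.

21√5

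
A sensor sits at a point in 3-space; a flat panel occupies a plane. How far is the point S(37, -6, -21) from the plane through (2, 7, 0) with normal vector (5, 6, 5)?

The plane has equation n·(r − (2, 7, 0)) = 0, i.e. n·r = 52.
n = (5, 6, 5); n·P − 52 = -8; |n| = √86; distance = 8/√86 = 4√86/43.

4√86/43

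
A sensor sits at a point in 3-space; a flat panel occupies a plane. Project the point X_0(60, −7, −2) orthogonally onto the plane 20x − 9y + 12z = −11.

(20, 11, -26)

n = (20, −9, 12), |n|² = 625, and n·X_0 − (-11) = 1250.
t = 1250/625 = 2, so the foot is X_0 − t·n = (60, −7, −2) − 2·(20, −9, 12) = (20, 11, −26).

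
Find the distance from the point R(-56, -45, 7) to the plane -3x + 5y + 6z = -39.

n = (-3, 5, 6); n·P − (-39) = 24; |n| = √70; distance = 24/√70 = 12√70/35.

12√70/35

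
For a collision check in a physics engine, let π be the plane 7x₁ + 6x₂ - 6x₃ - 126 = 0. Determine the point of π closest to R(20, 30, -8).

(6, 18, 4)

n = (7, 6, -6), |n|² = 121, and n·R − 126 = 242.
t = 242/121 = 2, so the foot is R − t·n = (20, 30, -8) − 2·(7, 6, -6) = (6, 18, 4).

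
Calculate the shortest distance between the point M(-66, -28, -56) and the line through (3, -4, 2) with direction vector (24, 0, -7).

3√689

Direction vector d = (24, 0, -7).
AP = (-69, -24, -58); AP·d = -1250, |AP|² = 8701, |d|² = 625.
distance² = |AP|² − (AP·d)²/|d|² = 8701 − 1562500/625 = 6201, so the distance is 3√689.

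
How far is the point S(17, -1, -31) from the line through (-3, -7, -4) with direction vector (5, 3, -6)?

Direction vector d = (5, 3, -6).
AP = (20, 6, -27), and AP × d = (45, -15, 30).
|AP × d|² = 3150 and |d|² = 70, so the distance is √(3150/70) = √45 = 3√5.

3√5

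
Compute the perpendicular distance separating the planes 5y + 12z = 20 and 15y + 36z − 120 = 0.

Divide the second equation by 3 to match normals: 5y + 12z = 40.
With common normal n = (0, 5, 12) (|n| = 13), the distance is |20 − 40|/|n| = 20/13.

20/13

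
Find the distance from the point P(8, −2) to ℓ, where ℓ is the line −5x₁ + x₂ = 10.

2√26

d = |(-5)·8 + 1·(-2) − 10| / √(25 + 1) = |-52|/√26 = 2√26.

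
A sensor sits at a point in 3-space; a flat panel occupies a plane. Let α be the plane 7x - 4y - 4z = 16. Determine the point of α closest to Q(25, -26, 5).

n = (7, -4, -4), |n|² = 81, and n·Q − 16 = 243.
t = 243/81 = 3, so the foot is Q − t·n = (25, -26, 5) − 3·(7, -4, -4) = (4, -14, 17).

(4, -14, 17)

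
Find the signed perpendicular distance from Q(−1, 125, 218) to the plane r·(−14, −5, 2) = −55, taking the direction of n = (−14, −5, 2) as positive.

n·Q − (-55) = -120.
|n| = 15, so the signed distance is -120/15 = -8.

-8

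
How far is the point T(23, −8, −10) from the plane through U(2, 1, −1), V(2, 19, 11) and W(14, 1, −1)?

UV = (0, 18, 12) and UW = (12, 0, 0), so a normal is n = UV × UW = (0, 144, −216).
n = (0, 144, −216); n·P − 360 = 648; |n| = 72√13; distance = 648/(72√13) = 9/√13.

9/√13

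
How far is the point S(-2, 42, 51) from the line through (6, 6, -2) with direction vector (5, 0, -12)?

Direction vector d = (5, 0, -12).
AP = (-8, 36, 53), and AP × d = (-432, 169, -180).
|AP × d|² = 247585 and |d|² = 169, so the distance is √(247585/169) = √1465.

√1465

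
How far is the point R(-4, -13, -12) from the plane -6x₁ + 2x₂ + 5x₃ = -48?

Normal vector n = (-6, 2, 5), and n·(-4, -13, -12) - (-48) = -14.
|n| = √(36 + 4 + 25) = √65, so the distance is |-14|/√65 = 14√65/65.

14/√65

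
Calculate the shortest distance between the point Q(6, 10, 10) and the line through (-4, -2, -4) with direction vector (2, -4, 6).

8√6

Direction vector d = (2, -4, 6).
AP = (10, 12, 14), and AP × d = (128, -32, -64).
|AP × d|² = 21504 and |d|² = 56, so the distance is √(21504/56) = √384 = 8√6.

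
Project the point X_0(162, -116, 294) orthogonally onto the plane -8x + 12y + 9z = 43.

The perpendicular from X_0 has direction n = (-8, 12, 9): r = (162, -116, 294) + μ(-8, 12, 9).
Substitute into the plane: n·(X_0 + μn) = 43 gives -42 + 289μ = 43, so μ = 5/17.
Foot = (162, -116, 294) + (5/17)·(-8, 12, 9) = (2714/17, -1912/17, 5043/17).

(2714/17, -1912/17, 5043/17)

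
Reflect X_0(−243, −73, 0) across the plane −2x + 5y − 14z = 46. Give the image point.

n = (−2, 5, −14), |n|² = 225, n·X_0 − 46 = 75, so t = 75/225 = 1/3.
Foot F = X_0 − (1/3)·n = (−727/3, −224/3, 14/3); the reflection is 2F − X_0 = (−725/3, −229/3, 28/3).

(-725/3, -229/3, 28/3)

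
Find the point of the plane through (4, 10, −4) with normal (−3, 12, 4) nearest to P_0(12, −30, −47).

The perpendicular from P_0 has direction n = (−3, 12, 4): r = (12, −30, −47) + λ(−3, 12, 4).
Substitute into the plane: n·(P_0 + λn) = 92 gives -584 + 169λ = 92, so λ = 4.
Foot = (12, −30, −47) + 4·(−3, 12, 4) = (0, 18, −31).

(0, 18, -31)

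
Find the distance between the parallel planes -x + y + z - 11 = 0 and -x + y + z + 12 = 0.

Both planes have normal n = (-1, 1, 1), |n| = √3. Any point on the first plane is at distance |(-12) − 11|/|n| = 23/√3 from the second.

23/√3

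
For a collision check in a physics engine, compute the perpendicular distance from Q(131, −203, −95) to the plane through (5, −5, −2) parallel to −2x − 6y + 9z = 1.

Parallel planes share the normal n = (−2, −6, 9); since (5, −5, −2) lies on the plane, its equation is −2x − 6y + 9z = 2.
n = (−2, −6, 9); n·P − 2 = 99; |n| = 11; distance = 99/11 = 9.

9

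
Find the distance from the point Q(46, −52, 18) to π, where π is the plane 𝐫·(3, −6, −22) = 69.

Normal vector n = (3, −6, −22), and n·(46, −52, 18) − 69 = −15.
|n| = √(9 + 36 + 484) = 23, so the distance is |-15|/23 = 15/23.

15/23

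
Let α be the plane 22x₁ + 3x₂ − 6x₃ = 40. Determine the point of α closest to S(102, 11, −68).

(-8, -4, -38)

n = (22, 3, −6), |n|² = 529, and n·S − 40 = 2645.
t = 2645/529 = 5, so the foot is S − t·n = (102, 11, −68) − 5·(22, 3, −6) = (−8, −4, −38).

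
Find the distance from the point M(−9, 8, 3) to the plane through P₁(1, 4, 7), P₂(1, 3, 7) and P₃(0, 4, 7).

4

P₁P₂ = (0, −1, 0) and P₁P₃ = (−1, 0, 0), so a normal is n = P₁P₂ × P₁P₃ = (0, 0, −1).
Then n·(−9, 8, 3) − (−7) = 4.
|n| = √(0 + 0 + 1) = 1, so the distance is |4|/1 = 4.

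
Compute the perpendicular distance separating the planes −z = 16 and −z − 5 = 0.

With common normal n = (0, 0, −1) (|n| = 1), the distance is |16 − 5|/|n| = 11/1 = 11.

11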